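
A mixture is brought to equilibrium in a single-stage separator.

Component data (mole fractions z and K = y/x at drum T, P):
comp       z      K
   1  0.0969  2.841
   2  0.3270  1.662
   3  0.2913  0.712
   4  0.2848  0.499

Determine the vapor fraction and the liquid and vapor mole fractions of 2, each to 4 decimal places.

ψ = 0.4018, x_2 = 0.2583, y_2 = 0.4293

Rachford–Rice: g(ψ) = Σ zᵢ(Kᵢ−1)/(1+ψ(Kᵢ−1)) = 0.
g(0) = ΣzᵢKᵢ − 1 = 0.1683 and g(1) = 1 − Σzᵢ/Kᵢ = -0.2107, so a root lies in (0, 1).
Iterate (Newton) starting at ψ = 0.5:
  ψ = 0.5000: g = -0.03285, g' = -0.3302 → ψ = 0.4005
  ψ = 0.4005: g = 0.00046, g' = -0.3411 → ψ = 0.4018
Converged at ψ = 0.4018.
Compositions from xᵢ = zᵢ/(1+ψ(Kᵢ−1)), yᵢ = Kᵢxᵢ:
  1: x = 0.0557, y = 0.1582
  2: x = 0.2583, y = 0.4293
  3: x = 0.3294, y = 0.2346
  4: x = 0.3566, y = 0.1779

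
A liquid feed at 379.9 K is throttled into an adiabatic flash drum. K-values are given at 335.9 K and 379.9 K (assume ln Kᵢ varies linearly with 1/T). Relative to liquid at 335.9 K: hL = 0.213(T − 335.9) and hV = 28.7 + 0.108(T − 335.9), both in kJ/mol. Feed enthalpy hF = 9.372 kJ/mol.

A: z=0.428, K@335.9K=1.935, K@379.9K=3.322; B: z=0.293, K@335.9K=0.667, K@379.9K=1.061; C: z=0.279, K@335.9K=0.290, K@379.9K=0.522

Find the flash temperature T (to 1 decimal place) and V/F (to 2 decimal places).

Adiabatic flash: solve Rachford–Rice at each trial T, then check hF = ψ·hV(T) + (1−ψ)·hL(T).
  T = 335.9 K: K = (1.935, 0.667, 0.290), RR gives ψ = 0.204, H_out = 5.841 kJ/mol
  T = 379.9 K: K = (3.322, 1.061, 0.522), RR gives ψ = 1.000, H_out = 33.452 kJ/mol
  T = 357.9 K: K = (2.578, 0.853, 0.396), RR gives ψ = 0.666, H_out = 22.255 kJ/mol
  T = 346.9 K: K = (2.244, 0.757, 0.341), RR gives ψ = 0.450, H_out = 14.733 kJ/mol
  T = 341.4 K: K = (2.086, 0.711, 0.315), RR gives ψ = 0.333, H_out = 10.543 kJ/mol
  T = 338.6 K: K = (2.008, 0.689, 0.302), RR gives ψ = 0.269, H_out = 8.228 kJ/mol
  T = 340.0 K: K = (2.047, 0.700, 0.308), RR gives ψ = 0.302, H_out = 9.404 kJ/mol
Linear interpolation between T = 338.6 (H_out = 8.228) and T = 340.0 (H_out = 9.404) on hF = 9.372 gives T ≈ 340.0 K, at which ψ = 0.30.

T = 340.0 K, V/F = 0.30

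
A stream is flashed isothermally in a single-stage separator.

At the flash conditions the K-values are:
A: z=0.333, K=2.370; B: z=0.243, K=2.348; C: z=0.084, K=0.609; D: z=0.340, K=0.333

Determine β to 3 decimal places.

Newton iteration, β⁰ = 0.5:
  β = 0.500: g = 0.0853, g' = -0.738 → β = 0.616
  β = 0.616: g = -0.0015, g' = -0.774 → β = 0.614
Converged at β = 0.614.

β = 0.614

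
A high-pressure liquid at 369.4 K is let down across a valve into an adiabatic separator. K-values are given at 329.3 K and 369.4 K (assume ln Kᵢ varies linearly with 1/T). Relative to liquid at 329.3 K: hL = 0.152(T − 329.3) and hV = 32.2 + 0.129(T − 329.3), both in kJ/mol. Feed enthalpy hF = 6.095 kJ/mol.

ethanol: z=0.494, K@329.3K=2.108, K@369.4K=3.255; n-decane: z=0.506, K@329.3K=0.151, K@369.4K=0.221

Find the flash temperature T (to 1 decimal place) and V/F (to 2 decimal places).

T = 333.4 K, V/F = 0.17

Adiabatic flash: solve Rachford–Rice at each trial T, then check hF = ψ·hV(T) + (1−ψ)·hL(T).
  T = 329.3 K: K = (2.108, 0.151), RR gives ψ = 0.125, H_out = 4.031 kJ/mol
  T = 369.4 K: K = (3.255, 0.221), RR gives ψ = 0.410, H_out = 18.911 kJ/mol
  T = 349.4 K: K = (2.654, 0.185), RR gives ψ = 0.300, H_out = 12.576 kJ/mol
  T = 339.4 K: K = (2.375, 0.168), RR gives ψ = 0.225, H_out = 8.740 kJ/mol
  T = 334.4 K: K = (2.241, 0.159), RR gives ψ = 0.180, H_out = 6.542 kJ/mol
  T = 331.9 K: K = (2.175, 0.155), RR gives ψ = 0.154, H_out = 5.350 kJ/mol
  T = 333.1 K: K = (2.206, 0.157), RR gives ψ = 0.167, H_out = 5.931 kJ/mol
Linear interpolation between T = 333.1 (H_out = 5.931) and T = 334.4 (H_out = 6.542) on hF = 6.095 gives T ≈ 333.4 K, at which ψ = 0.17.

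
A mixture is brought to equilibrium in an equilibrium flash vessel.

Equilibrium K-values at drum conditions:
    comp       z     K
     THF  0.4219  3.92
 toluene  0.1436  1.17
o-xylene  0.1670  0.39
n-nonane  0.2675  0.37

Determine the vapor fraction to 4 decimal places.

ψ = 0.6422

Let ψ = V/F and solve Σ zᵢ(Kᵢ−1)/(1+ψ(Kᵢ−1)) = 0.
Feasibility: ΣzᵢKᵢ = 1.9860, Σzᵢ/Kᵢ = 1.3815 — both > 1, two phases present.
Newton–Raphson from ψ = 0.44:
  ψ = 0.4400: g = 0.18951, g' = -1.0120 → ψ = 0.6273
  ψ = 0.6273: g = 0.01349, g' = -0.9053 → ψ = 0.6422
Converged at ψ = 0.6422.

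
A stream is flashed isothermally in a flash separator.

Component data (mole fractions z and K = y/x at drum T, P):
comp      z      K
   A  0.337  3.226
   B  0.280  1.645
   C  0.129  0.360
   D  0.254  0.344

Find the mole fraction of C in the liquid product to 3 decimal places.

Material balance + equilibrium reduce to Σ zᵢ(Kᵢ−1)/(1+β(Kᵢ−1)) = 0.
Check two-phase: ΣzᵢKᵢ = 1.682 > 1 and Σzᵢ/Kᵢ = 1.371 > 1, so g(0) = 0.682 > 0 and g(1) = -0.371 < 0.
Iterate (Newton) starting at β = 0.69:
  β = 0.690: g = -0.0315, g' = -0.850 → β = 0.653
  β = 0.653: g = -0.0005, g' = -0.825 → β = 0.652
Converged at β = 0.652.
Compositions from xᵢ = zᵢ/(1+β(Kᵢ−1)), yᵢ = Kᵢxᵢ:
  A: x = 0.137, y = 0.443
  B: x = 0.197, y = 0.324
  C: x = 0.221, y = 0.080
  D: x = 0.444, y = 0.153

x_C = 0.221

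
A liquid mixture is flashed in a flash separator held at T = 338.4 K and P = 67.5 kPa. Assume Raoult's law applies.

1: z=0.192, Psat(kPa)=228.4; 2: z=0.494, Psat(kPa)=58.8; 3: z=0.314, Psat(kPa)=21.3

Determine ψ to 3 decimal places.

ψ = 0.194

Raoult's law: Kᵢ = Pᵢˢᵃᵗ/P = Pᵢˢᵃᵗ/67.5.
  K_1 = 228.4/67.5 = 3.38370, K_2 = 58.8/67.5 = 0.87111, K_3 = 21.3/67.5 = 0.31556
Let ψ = V/F and solve Σ zᵢ(Kᵢ−1)/(1+ψ(Kᵢ−1)) = 0.
Feasibility: ΣzᵢKᵢ = 1.179, Σzᵢ/Kᵢ = 1.619 — both > 1, two phases present.
Newton–Raphson from ψ = 0.5:
  ψ = 0.500: g = -0.1860, g' = -0.576 → ψ = 0.177
  ψ = 0.177: g = 0.0119, g' = -0.738 → ψ = 0.193
  ψ = 0.193: g = 0.0002, g' = -0.715 → ψ = 0.194
Converged at ψ = 0.194.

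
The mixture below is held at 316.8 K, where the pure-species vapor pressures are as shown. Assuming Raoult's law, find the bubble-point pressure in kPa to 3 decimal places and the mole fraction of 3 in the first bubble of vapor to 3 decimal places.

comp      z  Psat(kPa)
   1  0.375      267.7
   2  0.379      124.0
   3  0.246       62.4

Pbub = 162.734 kPa, y_3 = 0.094

At the bubble point ψ → 0, so ΣzᵢKᵢ = 1 with Kᵢ = Pᵢˢᵃᵗ/P ⇒ P = ΣzᵢPᵢˢᵃᵗ.
P = 0.375·267.7 + 0.379·124.0 + 0.246·62.4 = 162.734 kPa
yᵢ = zᵢPᵢˢᵃᵗ/P ⇒ y_3 = 0.246·62.4/162.734 = 0.094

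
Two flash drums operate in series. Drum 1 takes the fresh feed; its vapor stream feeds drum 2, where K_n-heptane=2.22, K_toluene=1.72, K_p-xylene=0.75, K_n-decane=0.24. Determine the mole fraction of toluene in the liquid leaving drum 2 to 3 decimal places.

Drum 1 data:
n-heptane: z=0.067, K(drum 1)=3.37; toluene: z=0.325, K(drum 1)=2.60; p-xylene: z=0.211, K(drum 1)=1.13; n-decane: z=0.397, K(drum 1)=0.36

x_toluene (drum 2) = 0.341

Drum 1:
Iterate (Newton) starting at ψ₁ = 0.5:
  ψ₁ = 0.500: g = 0.0137, g' = -0.690 → ψ₁ = 0.520
Converged at ψ₁ = 0.520.
Drum-1 compositions:
  n-heptane: x = 0.030, y = 0.101
  toluene: x = 0.177, y = 0.461
  p-xylene: x = 0.198, y = 0.223
  n-decane: x = 0.595, y = 0.214
Drum-2 feed = drum-1 vapor: z₂ = (0.1012, 0.4613, 0.2233, 0.2142).
Drum 2:
Material balance + equilibrium reduce to Σ zᵢ(Kᵢ−1)/(1+ψ₂(Kᵢ−1)) = 0.
g(0) = ΣzᵢKᵢ − 1 = 0.237 and g(1) = 1 − Σzᵢ/Kᵢ = -0.504, so a root lies in (0, 1).
Newton–Raphson from ψ₂ = 0.38:
  ψ₂ = 0.380: g = 0.0546, g' = -0.479 → ψ₂ = 0.494
  ψ₂ = 0.494: g = -0.0022, g' = -0.524 → ψ₂ = 0.490
Converged at ψ₂ = 0.490.
  n-heptane: x = 0.063, y = 0.141
  toluene: x = 0.341, y = 0.587
  p-xylene: x = 0.254, y = 0.191
  n-decane: x = 0.341, y = 0.082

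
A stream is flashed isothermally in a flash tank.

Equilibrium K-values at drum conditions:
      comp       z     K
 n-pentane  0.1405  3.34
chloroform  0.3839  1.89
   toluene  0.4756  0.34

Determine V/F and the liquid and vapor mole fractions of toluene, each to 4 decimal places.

Rachford–Rice: g(V/F) = Σ zᵢ(Kᵢ−1)/(1+V/F(Kᵢ−1)) = 0.
g(0) = ΣzᵢKᵢ − 1 = 0.3565 and g(1) = 1 − Σzᵢ/Kᵢ = -0.6440, so a root lies in (0, 1).
Iterate (Newton) starting at V/F = 0.5:
  V/F = 0.5000: g = -0.08054, g' = -0.7705 → V/F = 0.3955
  V/F = 0.3955: g = -0.00129, g' = -0.7533 → V/F = 0.3938
Converged at V/F = 0.3938.
Compositions from xᵢ = zᵢ/(1+V/F(Kᵢ−1)), yᵢ = Kᵢxᵢ:
  n-pentane: x = 0.0731, y = 0.2442
  chloroform: x = 0.2843, y = 0.5373
  toluene: x = 0.6426, y = 0.2185

V/F = 0.3938, x_toluene = 0.6426, y_toluene = 0.2185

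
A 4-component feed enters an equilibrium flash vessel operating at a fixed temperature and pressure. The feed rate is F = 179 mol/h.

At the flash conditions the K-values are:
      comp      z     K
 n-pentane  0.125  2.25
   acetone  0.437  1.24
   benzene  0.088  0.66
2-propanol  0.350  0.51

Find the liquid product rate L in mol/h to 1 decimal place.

L = 141.3 mol/h

Rachford–Rice: g(β) = Σ zᵢ(Kᵢ−1)/(1+β(Kᵢ−1)) = 0.
Feasibility: ΣzᵢKᵢ = 1.060, Σzᵢ/Kᵢ = 1.228 — both > 1, two phases present.
Newton iteration, β⁰ = 0.45:
  β = 0.450: g = -0.0607, g' = -0.253 → β = 0.210
  β = 0.210: g = 0.0002, g' = -0.262 → β = 0.211
Converged at β = 0.211.
Then V = β·F = 0.2108·179 = 37.7 mol/h and L = F − V = 141.3 mol/h.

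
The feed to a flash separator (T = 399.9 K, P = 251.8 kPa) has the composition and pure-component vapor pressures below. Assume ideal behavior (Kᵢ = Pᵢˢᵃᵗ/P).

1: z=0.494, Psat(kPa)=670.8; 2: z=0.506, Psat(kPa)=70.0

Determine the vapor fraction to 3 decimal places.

ψ = 0.380

Raoult's law: Kᵢ = Pᵢˢᵃᵗ/P = Pᵢˢᵃᵗ/251.8.
  K_1 = 670.8/251.8 = 2.66402, K_2 = 70.0/251.8 = 0.27800
Material balance + equilibrium reduce to Σ zᵢ(Kᵢ−1)/(1+ψ(Kᵢ−1)) = 0.
g(0) = ΣzᵢKᵢ − 1 = 0.457 and g(1) = 1 − Σzᵢ/Kᵢ = -1.006, so a root lies in (0, 1).
Binary case is linear: z₁(K₁−1)(1+ψ(K₂−1)) + z₂(K₂−1)(1+ψ(K₁−1)) = 0
⇒ ψ = [z₁(K₁−1)+z₂(K₂−1)] / [−(K₁−1)(K₂−1)] = 0.4567/1.2014 = 0.380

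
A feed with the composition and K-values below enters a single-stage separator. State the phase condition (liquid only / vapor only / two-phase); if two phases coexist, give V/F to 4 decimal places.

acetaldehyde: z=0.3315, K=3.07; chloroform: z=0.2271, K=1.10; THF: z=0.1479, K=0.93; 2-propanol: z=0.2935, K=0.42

two-phase, V/F = 0.7076

ΣzᵢKᵢ = 1.5283; Σzᵢ/Kᵢ = 1.1723.
Both exceed 1, so a two-phase solution exists.
Iterate (Newton) starting at ψ = 0.65:
  ψ = 0.6500: g = 0.02980, g' = -0.5154 → ψ = 0.7078
  ψ = 0.7078: g = -0.00011, g' = -0.5207 → ψ = 0.7076
Converged at ψ = 0.7076.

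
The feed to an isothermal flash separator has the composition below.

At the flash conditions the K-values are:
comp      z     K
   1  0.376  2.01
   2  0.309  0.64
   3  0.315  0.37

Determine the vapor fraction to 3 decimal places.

ψ = 0.136

Iterate (Newton) starting at ψ = 0.5:
  ψ = 0.500: g = -0.1730, g' = -0.495 → ψ = 0.151
  ψ = 0.151: g = -0.0073, g' = -0.486 → ψ = 0.136
Converged at ψ = 0.136.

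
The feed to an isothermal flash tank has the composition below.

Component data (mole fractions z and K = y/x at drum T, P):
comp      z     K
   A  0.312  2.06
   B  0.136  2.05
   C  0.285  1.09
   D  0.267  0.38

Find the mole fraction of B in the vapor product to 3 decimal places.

Material balance + equilibrium reduce to Σ zᵢ(Kᵢ−1)/(1+ψ(Kᵢ−1)) = 0.
Check two-phase: ΣzᵢKᵢ = 1.334 > 1 and Σzᵢ/Kᵢ = 1.182 > 1, so g(0) = 0.334 > 0 and g(1) = -0.182 < 0.
Newton–Raphson from ψ = 0.5:
  ψ = 0.500: g = 0.0944, g' = -0.432 → ψ = 0.719
  ψ = 0.719: g = -0.0054, g' = -0.498 → ψ = 0.708
Converged at ψ = 0.708.
Compositions from xᵢ = zᵢ/(1+ψ(Kᵢ−1)), yᵢ = Kᵢxᵢ:
  A: x = 0.178, y = 0.367
  B: x = 0.078, y = 0.160
  C: x = 0.268, y = 0.292
  D: x = 0.476, y = 0.181

y_B = 0.160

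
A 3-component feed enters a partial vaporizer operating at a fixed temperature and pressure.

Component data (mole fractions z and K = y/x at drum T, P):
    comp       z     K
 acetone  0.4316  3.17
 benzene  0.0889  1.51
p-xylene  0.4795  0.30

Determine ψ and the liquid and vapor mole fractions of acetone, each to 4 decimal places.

ψ = 0.4700, x_acetone = 0.2137, y_acetone = 0.6773

Material balance + equilibrium reduce to Σ zᵢ(Kᵢ−1)/(1+ψ(Kᵢ−1)) = 0.
g(0) = ΣzᵢKᵢ − 1 = 0.6463 and g(1) = 1 − Σzᵢ/Kᵢ = -0.7934, so a root lies in (0, 1).
Newton–Raphson from ψ = 0.5:
  ψ = 0.5000: g = -0.03106, g' = -1.0383 → ψ = 0.4701
  ψ = 0.4701: g = -0.00006, g' = -1.0350 → ψ = 0.4700
Converged at ψ = 0.4700.
Compositions from xᵢ = zᵢ/(1+ψ(Kᵢ−1)), yᵢ = Kᵢxᵢ:
  acetone: x = 0.2137, y = 0.6773
  benzene: x = 0.0717, y = 0.1083
  p-xylene: x = 0.7146, y = 0.2144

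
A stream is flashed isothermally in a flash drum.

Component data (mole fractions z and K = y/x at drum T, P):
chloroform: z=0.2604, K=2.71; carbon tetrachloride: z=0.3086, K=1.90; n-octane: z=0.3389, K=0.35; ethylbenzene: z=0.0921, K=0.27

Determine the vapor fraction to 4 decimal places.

Let ψ = V/F and solve Σ zᵢ(Kᵢ−1)/(1+ψ(Kᵢ−1)) = 0.
Feasibility: ΣzᵢKᵢ = 1.4355, Σzᵢ/Kᵢ = 1.5679 — both > 1, two phases present.
Newton iteration, ψ⁰ = 0.5:
  ψ = 0.5000: g = -0.00064, g' = -0.7762 → ψ = 0.4992
Converged at ψ = 0.4992.

ψ = 0.4992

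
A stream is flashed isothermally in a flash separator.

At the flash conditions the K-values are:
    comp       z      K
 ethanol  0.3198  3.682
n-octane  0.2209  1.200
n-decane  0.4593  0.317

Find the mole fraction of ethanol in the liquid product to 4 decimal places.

x_ethanol = 0.1495

Rachford–Rice: g(ψ) = Σ zᵢ(Kᵢ−1)/(1+ψ(Kᵢ−1)) = 0.
Check two-phase: ΣzᵢKᵢ = 1.5882 > 1 and Σzᵢ/Kᵢ = 1.7198 > 1, so g(0) = 0.5882 > 0 and g(1) = -0.7198 < 0.
Newton–Raphson from ψ = 0.5:
  ψ = 0.5000: g = -0.06984, g' = -0.9212 → ψ = 0.4242
  ψ = 0.4242: g = 0.00030, g' = -0.9356 → ψ = 0.4245
Converged at ψ = 0.4245.
Compositions from xᵢ = zᵢ/(1+ψ(Kᵢ−1)), yᵢ = Kᵢxᵢ:
  ethanol: x = 0.1495, y = 0.5506
  n-octane: x = 0.2036, y = 0.2443
  n-decane: x = 0.6468, y = 0.2050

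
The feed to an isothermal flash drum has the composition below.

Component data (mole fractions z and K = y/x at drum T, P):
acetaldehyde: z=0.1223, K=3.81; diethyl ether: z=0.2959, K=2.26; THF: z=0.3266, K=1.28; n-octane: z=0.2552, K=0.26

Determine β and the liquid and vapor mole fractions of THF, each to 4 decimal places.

Newton–Raphson from β = 0.52:
  β = 0.5200: g = 0.13774, g' = -0.7196 → β = 0.7114
  β = 0.7114: g = -0.01132, g' = -0.8789 → β = 0.6985
  β = 0.6985: g = -0.00013, g' = -0.8596 → β = 0.6984
Converged at β = 0.6984.
Compositions from xᵢ = zᵢ/(1+β(Kᵢ−1)), yᵢ = Kᵢxᵢ:
  acetaldehyde: x = 0.0413, y = 0.1573
  diethyl ether: x = 0.1574, y = 0.3557
  THF: x = 0.2732, y = 0.3497
  n-octane: x = 0.5281, y = 0.1373

β = 0.6984, x_THF = 0.2732, y_THF = 0.3497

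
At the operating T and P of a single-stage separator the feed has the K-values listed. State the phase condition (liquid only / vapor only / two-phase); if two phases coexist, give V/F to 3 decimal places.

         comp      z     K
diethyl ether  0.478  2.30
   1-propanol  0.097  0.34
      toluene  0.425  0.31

two-phase, V/F = 0.297

ΣzᵢKᵢ = 1.264; Σzᵢ/Kᵢ = 1.864.
Both exceed 1, so a two-phase solution exists.
Newton–Raphson from ψ = 0.55:
  ψ = 0.550: g = -0.2108, g' = -0.904 → ψ = 0.317
  ψ = 0.317: g = -0.0162, g' = -0.804 → ψ = 0.297
Converged at ψ = 0.297.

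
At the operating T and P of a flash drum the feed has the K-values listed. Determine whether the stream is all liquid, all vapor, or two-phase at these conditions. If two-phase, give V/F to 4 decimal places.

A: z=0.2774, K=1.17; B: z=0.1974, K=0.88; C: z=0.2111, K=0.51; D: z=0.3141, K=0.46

all liquid

ΣzᵢKᵢ = 0.7504; Σzᵢ/Kᵢ = 1.5582.
Since ΣzᵢKᵢ < 1 the mixture is below its bubble point — single liquid phase.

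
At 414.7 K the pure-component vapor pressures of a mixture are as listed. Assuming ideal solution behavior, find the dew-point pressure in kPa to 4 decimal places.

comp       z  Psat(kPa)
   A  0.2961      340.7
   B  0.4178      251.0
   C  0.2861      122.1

At the dew point ψ → 1, so Σzᵢ/Kᵢ = 1 with Kᵢ = Pᵢˢᵃᵗ/P ⇒ 1/P = Σzᵢ/Pᵢˢᵃᵗ.
1/P = 0.2961/340.7 + 0.4178/251.0 + 0.2861/122.1 = 0.0048768 ⇒ P = 205.0527 kPa

Pdew = 205.0527 kPa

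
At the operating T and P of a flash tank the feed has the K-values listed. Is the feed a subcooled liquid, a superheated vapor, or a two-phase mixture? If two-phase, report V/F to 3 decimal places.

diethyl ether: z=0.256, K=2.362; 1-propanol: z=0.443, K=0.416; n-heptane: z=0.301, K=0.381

ΣzᵢKᵢ = 0.904; Σzᵢ/Kᵢ = 1.963.
Since ΣzᵢKᵢ < 1 the mixture is below its bubble point — single liquid phase.

subcooled liquid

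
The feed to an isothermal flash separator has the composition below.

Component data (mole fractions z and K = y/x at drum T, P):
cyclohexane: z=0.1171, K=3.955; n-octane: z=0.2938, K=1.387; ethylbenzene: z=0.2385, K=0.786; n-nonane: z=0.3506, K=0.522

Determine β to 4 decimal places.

β = 0.3845

Rachford–Rice: g(β) = Σ zᵢ(Kᵢ−1)/(1+β(Kᵢ−1)) = 0.
Check two-phase: ΣzᵢKᵢ = 1.2411 > 1 and Σzᵢ/Kᵢ = 1.2165 > 1, so g(0) = 0.2411 > 0 and g(1) = -0.2165 < 0.
Newton–Raphson from β = 0.5:
  β = 0.5000: g = -0.04244, g' = -0.3495 → β = 0.3786
  β = 0.3786: g = 0.00234, g' = -0.3936 → β = 0.3845
Converged at β = 0.3845.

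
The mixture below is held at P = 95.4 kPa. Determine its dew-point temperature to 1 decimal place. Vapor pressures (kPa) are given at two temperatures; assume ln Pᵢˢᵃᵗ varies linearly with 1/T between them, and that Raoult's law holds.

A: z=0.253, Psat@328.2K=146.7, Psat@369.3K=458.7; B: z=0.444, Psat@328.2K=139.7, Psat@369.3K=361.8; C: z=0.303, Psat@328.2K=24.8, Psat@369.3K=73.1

Dew-point temperature: Σzᵢ·P/Pᵢˢᵃᵗ(T) = 1. Interpolate ln Pᵢˢᵃᵗ = aᵢ + bᵢ/T.
  T = 328.2 K: ΣzᵢP/Pᵢˢᵃᵗ = 1.6333
  T = 369.3 K: ΣzᵢP/Pᵢˢᵃᵗ = 0.5651
  T = 348.8 K: ΣzᵢP/Pᵢˢᵃᵗ = 0.9296
  T = 338.5 K: ΣzᵢP/Pᵢˢᵃᵗ = 1.2215
  T = 343.6 K: ΣzᵢP/Pᵢˢᵃᵗ = 1.0648
  T = 346.2 K: ΣzᵢP/Pᵢˢᵃᵗ = 0.9944
Interpolating between 343.6 K and 346.2 K gives T ≈ 346.0 K.

T = 346.0 K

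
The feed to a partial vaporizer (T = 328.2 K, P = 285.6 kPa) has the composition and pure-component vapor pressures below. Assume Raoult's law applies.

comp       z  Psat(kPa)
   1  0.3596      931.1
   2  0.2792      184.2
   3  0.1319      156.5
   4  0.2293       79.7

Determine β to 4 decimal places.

Raoult's law: Kᵢ = Pᵢˢᵃᵗ/P = Pᵢˢᵃᵗ/285.6.
  K_1 = 931.1/285.6 = 3.260154, K_2 = 184.2/285.6 = 0.644958, K_3 = 156.5/285.6 = 0.547969, K_4 = 79.7/285.6 = 0.279062
Rachford–Rice: g(β) = Σ zᵢ(Kᵢ−1)/(1+β(Kᵢ−1)) = 0.
g(0) = ΣzᵢKᵢ − 1 = 0.4887 and g(1) = 1 − Σzᵢ/Kᵢ = -0.6056, so a root lies in (0, 1).
Newton–Raphson from β = 0.52:
  β = 0.5200: g = -0.09034, g' = -0.7922 → β = 0.4060
  β = 0.4060: g = 0.00129, g' = -0.8263 → β = 0.4075
Converged at β = 0.4075.

β = 0.4075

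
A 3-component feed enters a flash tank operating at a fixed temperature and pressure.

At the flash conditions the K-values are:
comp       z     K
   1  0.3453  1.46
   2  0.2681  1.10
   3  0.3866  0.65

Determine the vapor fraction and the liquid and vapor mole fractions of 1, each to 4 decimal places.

Rachford–Rice: g(ψ) = Σ zᵢ(Kᵢ−1)/(1+ψ(Kᵢ−1)) = 0.
Feasibility: ΣzᵢKᵢ = 1.0503, Σzᵢ/Kᵢ = 1.0750 — both > 1, two phases present.
Newton–Raphson from ψ = 0.39:
  ψ = 0.3900: g = 0.00378, g' = -0.1185 → ψ = 0.4219
Converged at ψ = 0.4219.
Compositions from xᵢ = zᵢ/(1+ψ(Kᵢ−1)), yᵢ = Kᵢxᵢ:
  1: x = 0.2892, y = 0.4222
  2: x = 0.2572, y = 0.2830
  3: x = 0.4536, y = 0.2948

ψ = 0.4219, x_1 = 0.2892, y_1 = 0.4222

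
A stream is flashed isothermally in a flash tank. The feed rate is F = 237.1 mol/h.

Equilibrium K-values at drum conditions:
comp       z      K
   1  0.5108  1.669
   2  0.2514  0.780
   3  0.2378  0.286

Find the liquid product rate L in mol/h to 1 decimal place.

L = 160.0 mol/h

Rachford–Rice: g(ψ) = Σ zᵢ(Kᵢ−1)/(1+ψ(Kᵢ−1)) = 0.
Feasibility: ΣzᵢKᵢ = 1.1166, Σzᵢ/Kᵢ = 1.4598 — both > 1, two phases present.
Newton–Raphson from ψ = 0.5:
  ψ = 0.5000: g = -0.07013, g' = -0.4369 → ψ = 0.3395
  ψ = 0.3395: g = -0.00541, g' = -0.3772 → ψ = 0.3252
  ψ = 0.3252: g = -0.00002, g' = -0.3740 → ψ = 0.3251
Converged at ψ = 0.3251.
Then V = ψ·F = 0.3251·237.1 = 77.1 mol/h and L = F − V = 160.0 mol/h.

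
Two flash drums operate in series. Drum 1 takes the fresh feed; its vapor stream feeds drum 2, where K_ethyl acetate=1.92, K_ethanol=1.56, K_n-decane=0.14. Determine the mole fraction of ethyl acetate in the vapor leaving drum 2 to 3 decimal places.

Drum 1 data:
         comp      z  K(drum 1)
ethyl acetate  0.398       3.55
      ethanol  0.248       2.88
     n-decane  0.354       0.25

Drum 1:
Material balance + equilibrium reduce to Σ zᵢ(Kᵢ−1)/(1+ψ₁(Kᵢ−1)) = 0.
Check two-phase: ΣzᵢKᵢ = 2.216 > 1 and Σzᵢ/Kᵢ = 1.614 > 1, so g(0) = 1.216 > 0 and g(1) = -0.614 < 0.
Newton iteration, ψ₁⁰ = 0.62:
  ψ₁ = 0.620: g = 0.1123, g' = -1.271 → ψ₁ = 0.708
  ψ₁ = 0.708: g = -0.0048, g' = -1.396 → ψ₁ = 0.705
Converged at ψ₁ = 0.705.
Drum-1 compositions:
  ethyl acetate: x = 0.142, y = 0.505
  ethanol: x = 0.107, y = 0.307
  n-decane: x = 0.751, y = 0.188
Drum-2 feed = drum-1 vapor: z₂ = (0.5051, 0.3072, 0.1878).
Drum 2:
Newton–Raphson from ψ₂ = 0.5:
  ψ₂ = 0.500: g = 0.1693, g' = -0.687 → ψ₂ = 0.747
  ψ₂ = 0.747: g = -0.0544, g' = -1.282 → ψ₂ = 0.704
  ψ₂ = 0.704: g = -0.0041, g' = -1.100 → ψ₂ = 0.700
Converged at ψ₂ = 0.700.
  ethyl acetate: x = 0.307, y = 0.590
  ethanol: x = 0.221, y = 0.344
  n-decane: x = 0.472, y = 0.066

y_ethyl acetate (drum 2) = 0.590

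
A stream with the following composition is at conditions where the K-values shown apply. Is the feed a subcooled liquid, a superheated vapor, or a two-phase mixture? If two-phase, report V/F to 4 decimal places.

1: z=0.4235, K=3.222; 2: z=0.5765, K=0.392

ΣzᵢKᵢ = 1.5905; Σzᵢ/Kᵢ = 1.6021.
Both exceed 1, so a two-phase solution exists.
Rachford–Rice: g(ψ) = Σ zᵢ(Kᵢ−1)/(1+ψ(Kᵢ−1)) = 0.
Newton iteration, ψ⁰ = 0.5:
  ψ = 0.5000: g = -0.05784, g' = -0.9091 → ψ = 0.4364
  ψ = 0.4364: g = 0.00067, g' = -0.9338 → ψ = 0.4371
Converged at ψ = 0.4371.

two-phase, V/F = 0.4371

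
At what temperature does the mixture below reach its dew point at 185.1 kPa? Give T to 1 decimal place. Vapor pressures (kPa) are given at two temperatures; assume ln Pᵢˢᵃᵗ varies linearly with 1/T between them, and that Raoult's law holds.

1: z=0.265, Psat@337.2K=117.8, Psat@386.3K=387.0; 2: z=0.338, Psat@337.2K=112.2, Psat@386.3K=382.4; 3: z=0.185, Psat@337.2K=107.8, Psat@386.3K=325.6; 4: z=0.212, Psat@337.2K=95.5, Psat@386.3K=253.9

T = 358.6 K

Dew-point temperature: Σzᵢ·P/Pᵢˢᵃᵗ(T) = 1. Interpolate ln Pᵢˢᵃᵗ = aᵢ + bᵢ/T.
  T = 337.2 K: ΣzᵢP/Pᵢˢᵃᵗ = 1.7026
  T = 386.3 K: ΣzᵢP/Pᵢˢᵃᵗ = 0.5501
  T = 361.8 K: ΣzᵢP/Pᵢˢᵃᵗ = 0.9291
  T = 349.5 K: ΣzᵢP/Pᵢˢᵃᵗ = 1.2440
  T = 355.6 K: ΣzᵢP/Pᵢˢᵃᵗ = 1.0736
  T = 358.7 K: ΣzᵢP/Pᵢˢᵃᵗ = 0.9981
  T = 357.1 K: ΣzᵢP/Pᵢˢᵃᵗ = 1.0362
Interpolating between 357.1 K and 358.7 K gives T ≈ 358.6 K.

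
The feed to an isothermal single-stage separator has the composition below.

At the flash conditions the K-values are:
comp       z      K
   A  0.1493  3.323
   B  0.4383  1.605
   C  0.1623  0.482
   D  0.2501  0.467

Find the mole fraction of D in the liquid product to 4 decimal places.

Let ψ = V/F and solve Σ zᵢ(Kᵢ−1)/(1+ψ(Kᵢ−1)) = 0.
g(0) = ΣzᵢKᵢ − 1 = 0.3946 and g(1) = 1 − Σzᵢ/Kᵢ = -0.1903, so a root lies in (0, 1).
Newton iteration, ψ⁰ = 0.5:
  ψ = 0.5000: g = 0.06885, g' = -0.4784 → ψ = 0.6439
  ψ = 0.6439: g = 0.00068, g' = -0.4752 → ψ = 0.6454
Converged at ψ = 0.6454.
Compositions from xᵢ = zᵢ/(1+ψ(Kᵢ−1)), yᵢ = Kᵢxᵢ:
  A: x = 0.0597, y = 0.1985
  B: x = 0.3152, y = 0.5059
  C: x = 0.2438, y = 0.1175
  D: x = 0.3812, y = 0.1780

x_D = 0.3812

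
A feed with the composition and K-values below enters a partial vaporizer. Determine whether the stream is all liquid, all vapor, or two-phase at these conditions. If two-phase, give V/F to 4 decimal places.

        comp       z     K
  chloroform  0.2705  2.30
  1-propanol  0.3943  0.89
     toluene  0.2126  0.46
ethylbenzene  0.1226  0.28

two-phase, V/F = 0.2064

ΣzᵢKᵢ = 1.1052; Σzᵢ/Kᵢ = 1.4607.
Both exceed 1, so a two-phase solution exists.
Let ψ = V/F and solve Σ zᵢ(Kᵢ−1)/(1+ψ(Kᵢ−1)) = 0.
Iterate (Newton) starting at ψ = 0.5:
  ψ = 0.5000: g = -0.12797, g' = -0.4448 → ψ = 0.2123
  ψ = 0.2123: g = -0.00268, g' = -0.4534 → ψ = 0.2064
Converged at ψ = 0.2064.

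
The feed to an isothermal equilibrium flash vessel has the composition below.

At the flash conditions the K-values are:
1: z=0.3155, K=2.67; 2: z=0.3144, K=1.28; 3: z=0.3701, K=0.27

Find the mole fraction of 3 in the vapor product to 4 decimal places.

Rachford–Rice: g(ψ) = Σ zᵢ(Kᵢ−1)/(1+ψ(Kᵢ−1)) = 0.
Feasibility: ΣzᵢKᵢ = 1.3447, Σzᵢ/Kᵢ = 1.7345 — both > 1, two phases present.
Iterate (Newton) starting at ψ = 0.55:
  ψ = 0.5500: g = -0.10050, g' = -0.8082 → ψ = 0.4256
  ψ = 0.4256: g = -0.00534, g' = -0.7354 → ψ = 0.4184
Converged at ψ = 0.4184.
Compositions from xᵢ = zᵢ/(1+ψ(Kᵢ−1)), yᵢ = Kᵢxᵢ:
  1: x = 0.1857, y = 0.4959
  2: x = 0.2814, y = 0.3602
  3: x = 0.5328, y = 0.1439

y_3 = 0.1439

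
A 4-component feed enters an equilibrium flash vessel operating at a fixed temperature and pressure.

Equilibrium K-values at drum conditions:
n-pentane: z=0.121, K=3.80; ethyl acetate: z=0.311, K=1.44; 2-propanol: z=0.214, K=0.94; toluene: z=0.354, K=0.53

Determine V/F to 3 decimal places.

V/F = 0.568

Iterate (Newton) starting at V/F = 0.31:
  V/F = 0.310: g = 0.0939, g' = -0.426 → V/F = 0.530
  V/F = 0.530: g = 0.0124, g' = -0.333 → V/F = 0.568
Converged at V/F = 0.568.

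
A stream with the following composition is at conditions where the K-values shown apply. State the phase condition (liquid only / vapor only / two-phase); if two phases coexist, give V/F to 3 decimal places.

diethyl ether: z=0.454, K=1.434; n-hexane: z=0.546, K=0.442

ΣzᵢKᵢ = 0.892; Σzᵢ/Kᵢ = 1.552.
Since ΣzᵢKᵢ < 1 the mixture is below its bubble point — single liquid phase.

liquid only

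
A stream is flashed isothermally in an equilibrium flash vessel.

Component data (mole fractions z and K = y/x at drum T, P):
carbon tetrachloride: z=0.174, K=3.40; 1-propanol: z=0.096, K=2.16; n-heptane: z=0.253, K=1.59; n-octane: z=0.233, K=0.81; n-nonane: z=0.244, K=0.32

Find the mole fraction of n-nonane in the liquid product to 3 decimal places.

Newton–Raphson from β = 0.5:
  β = 0.500: g = 0.0753, g' = -0.581 → β = 0.630
  β = 0.630: g = -0.0009, g' = -0.605 → β = 0.628
Converged at β = 0.628.
Compositions from xᵢ = zᵢ/(1+β(Kᵢ−1)), yᵢ = Kᵢxᵢ:
  carbon tetrachloride: x = 0.069, y = 0.236
  1-propanol: x = 0.056, y = 0.120
  n-heptane: x = 0.185, y = 0.294
  n-octane: x = 0.265, y = 0.214
  n-nonane: x = 0.426, y = 0.136

x_n-nonane = 0.426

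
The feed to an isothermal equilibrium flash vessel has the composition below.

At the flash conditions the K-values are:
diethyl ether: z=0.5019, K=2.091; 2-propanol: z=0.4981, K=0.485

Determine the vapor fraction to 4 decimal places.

ψ = 0.5180

Let ψ = V/F and solve Σ zᵢ(Kᵢ−1)/(1+ψ(Kᵢ−1)) = 0.
Feasibility: ΣzᵢKᵢ = 1.2911, Σzᵢ/Kᵢ = 1.2670 — both > 1, two phases present.
Newton–Raphson from ψ = 0.5:
  ψ = 0.5000: g = 0.00882, g' = -0.4897 → ψ = 0.5180
Converged at ψ = 0.5180.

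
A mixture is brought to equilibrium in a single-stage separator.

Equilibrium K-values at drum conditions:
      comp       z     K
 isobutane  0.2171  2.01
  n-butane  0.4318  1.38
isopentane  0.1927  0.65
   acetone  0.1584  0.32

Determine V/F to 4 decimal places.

V/F = 0.6075

Rachford–Rice: g(V/F) = Σ zᵢ(Kᵢ−1)/(1+V/F(Kᵢ−1)) = 0.
g(0) = ΣzᵢKᵢ − 1 = 0.2082 and g(1) = 1 − Σzᵢ/Kᵢ = -0.2124, so a root lies in (0, 1).
Newton iteration, V/F⁰ = 0.5:
  V/F = 0.5000: g = 0.03863, g' = -0.3446 → V/F = 0.6121
  V/F = 0.6121: g = -0.00172, g' = -0.3788 → V/F = 0.6076
  V/F = 0.6076: g = -0.00000, g' = -0.3770 → V/F = 0.6075
Converged at V/F = 0.6075.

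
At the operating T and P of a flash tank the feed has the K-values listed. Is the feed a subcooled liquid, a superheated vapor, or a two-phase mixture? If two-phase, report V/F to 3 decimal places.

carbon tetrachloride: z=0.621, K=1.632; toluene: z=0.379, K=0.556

two-phase, V/F = 0.799

ΣzᵢKᵢ = 1.224; Σzᵢ/Kᵢ = 1.062.
Both exceed 1, so a two-phase solution exists.
Let ψ = V/F and solve Σ zᵢ(Kᵢ−1)/(1+ψ(Kᵢ−1)) = 0.
Binary case is linear: z₁(K₁−1)(1+ψ(K₂−1)) + z₂(K₂−1)(1+ψ(K₁−1)) = 0
⇒ ψ = [z₁(K₁−1)+z₂(K₂−1)] / [−(K₁−1)(K₂−1)] = 0.2242/0.2806 = 0.799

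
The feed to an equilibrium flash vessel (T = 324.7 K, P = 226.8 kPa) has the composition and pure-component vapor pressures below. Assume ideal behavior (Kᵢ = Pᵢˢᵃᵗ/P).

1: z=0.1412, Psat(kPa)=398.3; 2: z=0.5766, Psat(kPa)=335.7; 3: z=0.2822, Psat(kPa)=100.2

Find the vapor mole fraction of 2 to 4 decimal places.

Raoult's law: Kᵢ = Pᵢˢᵃᵗ/P = Pᵢˢᵃᵗ/226.8.
  K_1 = 398.3/226.8 = 1.756173, K_2 = 335.7/226.8 = 1.480159, K_3 = 100.2/226.8 = 0.441799
Material balance + equilibrium reduce to Σ zᵢ(Kᵢ−1)/(1+ψ(Kᵢ−1)) = 0.
Feasibility: ΣzᵢKᵢ = 1.2261, Σzᵢ/Kᵢ = 1.1087 — both > 1, two phases present.
Newton iteration, ψ⁰ = 0.5:
  ψ = 0.5000: g = 0.08223, g' = -0.2982 → ψ = 0.7758
  ψ = 0.7758: g = -0.00883, g' = -0.3762 → ψ = 0.7523
  ψ = 0.7523: g = -0.00012, g' = -0.3659 → ψ = 0.7520
Converged at ψ = 0.7520.
Compositions from xᵢ = zᵢ/(1+ψ(Kᵢ−1)), yᵢ = Kᵢxᵢ:
  1: x = 0.0900, y = 0.1581
  2: x = 0.4236, y = 0.6271
  3: x = 0.4863, y = 0.2149

y_2 = 0.6271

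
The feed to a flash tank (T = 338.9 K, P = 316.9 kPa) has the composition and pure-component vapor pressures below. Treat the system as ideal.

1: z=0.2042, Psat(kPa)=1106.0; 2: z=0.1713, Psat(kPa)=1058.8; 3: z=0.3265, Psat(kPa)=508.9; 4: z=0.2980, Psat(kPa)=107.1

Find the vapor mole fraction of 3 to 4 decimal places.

Raoult's law: Kᵢ = Pᵢˢᵃᵗ/P = Pᵢˢᵃᵗ/316.9.
  K_1 = 1106.0/316.9 = 3.490060, K_2 = 1058.8/316.9 = 3.341117, K_3 = 508.9/316.9 = 1.605869, K_4 = 107.1/316.9 = 0.337962
Material balance + equilibrium reduce to Σ zᵢ(Kᵢ−1)/(1+V/F(Kᵢ−1)) = 0.
Feasibility: ΣzᵢKᵢ = 1.9100, Σzᵢ/Kᵢ = 1.1949 — both > 1, two phases present.
Newton iteration, V/F⁰ = 0.5:
  V/F = 0.5000: g = 0.26816, g' = -0.8129 → V/F = 0.8299
  V/F = 0.8299: g = -0.00411, g' = -0.9394 → V/F = 0.8255
Converged at V/F = 0.8255.
Compositions from xᵢ = zᵢ/(1+V/F(Kᵢ−1)), yᵢ = Kᵢxᵢ:
  1: x = 0.0668, y = 0.2332
  2: x = 0.0584, y = 0.1952
  3: x = 0.2176, y = 0.3495
  4: x = 0.6571, y = 0.2221

y_3 = 0.3495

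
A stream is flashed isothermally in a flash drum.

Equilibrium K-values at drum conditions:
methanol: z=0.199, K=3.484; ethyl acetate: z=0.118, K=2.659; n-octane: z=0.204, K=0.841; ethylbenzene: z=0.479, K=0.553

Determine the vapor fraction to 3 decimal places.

ψ = 0.533

Iterate (Newton) starting at ψ = 0.5:
  ψ = 0.500: g = 0.0165, g' = -0.506 → ψ = 0.533
Converged at ψ = 0.533.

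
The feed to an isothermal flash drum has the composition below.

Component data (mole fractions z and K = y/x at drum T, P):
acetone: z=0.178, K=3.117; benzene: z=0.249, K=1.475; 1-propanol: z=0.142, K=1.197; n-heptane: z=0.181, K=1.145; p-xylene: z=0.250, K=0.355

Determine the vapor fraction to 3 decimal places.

Let ψ = V/F and solve Σ zᵢ(Kᵢ−1)/(1+ψ(Kᵢ−1)) = 0.
Check two-phase: ΣzᵢKᵢ = 1.388 > 1 and Σzᵢ/Kᵢ = 1.207 > 1, so g(0) = 0.388 > 0 and g(1) = -0.207 < 0.
Newton–Raphson from ψ = 0.5:
  ψ = 0.500: g = 0.0906, g' = -0.459 → ψ = 0.697
  ψ = 0.697: g = -0.0035, g' = -0.513 → ψ = 0.690
Converged at ψ = 0.690.

ψ = 0.690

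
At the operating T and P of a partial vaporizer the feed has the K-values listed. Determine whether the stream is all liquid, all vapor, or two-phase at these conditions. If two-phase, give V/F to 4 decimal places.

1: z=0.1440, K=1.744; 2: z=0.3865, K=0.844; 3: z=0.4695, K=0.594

ΣzᵢKᵢ = 0.8562; Σzᵢ/Kᵢ = 1.3309.
Since ΣzᵢKᵢ < 1 the mixture is below its bubble point — single liquid phase.

all liquid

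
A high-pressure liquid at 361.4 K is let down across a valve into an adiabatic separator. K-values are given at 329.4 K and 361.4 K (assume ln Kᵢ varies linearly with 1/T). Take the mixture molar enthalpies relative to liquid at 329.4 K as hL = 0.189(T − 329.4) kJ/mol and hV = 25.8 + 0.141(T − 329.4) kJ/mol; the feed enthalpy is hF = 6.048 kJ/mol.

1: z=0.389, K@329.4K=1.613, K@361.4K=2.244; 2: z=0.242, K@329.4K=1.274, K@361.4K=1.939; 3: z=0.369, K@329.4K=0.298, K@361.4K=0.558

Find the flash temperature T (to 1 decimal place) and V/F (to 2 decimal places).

Adiabatic flash: solve Rachford–Rice at each trial T, then check hF = ψ·hV(T) + (1−ψ)·hL(T).
  T = 329.4 K: K = (1.613, 1.274, 0.298), RR gives ψ = 0.130, H_out = 3.342 kJ/mol
  T = 361.4 K: K = (2.244, 1.939, 0.558), RR gives ψ = 1.000, H_out = 30.312 kJ/mol
  T = 345.4 K: K = (1.917, 1.587, 0.414), RR gives ψ = 0.603, H_out = 18.120 kJ/mol
  T = 337.4 K: K = (1.762, 1.426, 0.353), RR gives ψ = 0.384, H_out = 11.265 kJ/mol
  T = 333.4 K: K = (1.687, 1.349, 0.324), RR gives ψ = 0.264, H_out = 7.518 kJ/mol
  T = 331.4 K: K = (1.650, 1.311, 0.311), RR gives ψ = 0.199, H_out = 5.496 kJ/mol
Linear interpolation between T = 331.4 (H_out = 5.496) and T = 333.4 (H_out = 7.518) on hF = 6.048 gives T ≈ 331.9 K, at which ψ = 0.22.

T = 331.9 K, V/F = 0.22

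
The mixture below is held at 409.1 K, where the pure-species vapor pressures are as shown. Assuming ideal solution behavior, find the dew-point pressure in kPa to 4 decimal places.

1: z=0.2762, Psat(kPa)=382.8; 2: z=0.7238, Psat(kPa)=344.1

Pdew = 353.9843 kPa

At the dew point ψ → 1, so Σzᵢ/Kᵢ = 1 with Kᵢ = Pᵢˢᵃᵗ/P ⇒ 1/P = Σzᵢ/Pᵢˢᵃᵗ.
1/P = 0.2762/382.8 + 0.7238/344.1 = 0.0028250 ⇒ P = 353.9843 kPa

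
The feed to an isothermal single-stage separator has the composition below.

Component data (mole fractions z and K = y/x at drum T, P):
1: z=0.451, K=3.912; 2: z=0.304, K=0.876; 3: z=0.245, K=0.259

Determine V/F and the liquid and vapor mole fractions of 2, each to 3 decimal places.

V/F = 0.714, x_2 = 0.334, y_2 = 0.292

Material balance + equilibrium reduce to Σ zᵢ(Kᵢ−1)/(1+V/F(Kᵢ−1)) = 0.
Check two-phase: ΣzᵢKᵢ = 2.094 > 1 and Σzᵢ/Kᵢ = 1.408 > 1, so g(0) = 1.094 > 0 and g(1) = -0.408 < 0.
Iterate (Newton) starting at V/F = 0.5:
  V/F = 0.500: g = 0.2062, g' = -0.979 → V/F = 0.711
  V/F = 0.711: g = 0.0031, g' = -1.012 → V/F = 0.714
Converged at V/F = 0.714.
Compositions from xᵢ = zᵢ/(1+V/F(Kᵢ−1)), yᵢ = Kᵢxᵢ:
  1: x = 0.147, y = 0.573
  2: x = 0.334, y = 0.292
  3: x = 0.520, y = 0.135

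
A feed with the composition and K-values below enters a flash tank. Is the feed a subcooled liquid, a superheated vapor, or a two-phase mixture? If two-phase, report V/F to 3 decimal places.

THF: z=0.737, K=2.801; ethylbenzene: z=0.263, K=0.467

superheated vapor

ΣzᵢKᵢ = 2.187; Σzᵢ/Kᵢ = 0.826.
Since Σzᵢ/Kᵢ < 1 the mixture is above its dew point — single vapor phase.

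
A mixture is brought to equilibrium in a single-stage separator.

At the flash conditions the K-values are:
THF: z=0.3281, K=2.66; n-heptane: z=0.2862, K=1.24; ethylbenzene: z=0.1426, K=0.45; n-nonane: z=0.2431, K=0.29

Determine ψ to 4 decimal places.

Rachford–Rice: g(ψ) = Σ zᵢ(Kᵢ−1)/(1+ψ(Kᵢ−1)) = 0.
Feasibility: ΣzᵢKᵢ = 1.3623, Σzᵢ/Kᵢ = 1.5093 — both > 1, two phases present.
Newton–Raphson from ψ = 0.5:
  ψ = 0.5000: g = -0.01683, g' = -0.6597 → ψ = 0.4745
  ψ = 0.4745: g = -0.00008, g' = -0.6539 → ψ = 0.4744
Converged at ψ = 0.4744.

ψ = 0.4744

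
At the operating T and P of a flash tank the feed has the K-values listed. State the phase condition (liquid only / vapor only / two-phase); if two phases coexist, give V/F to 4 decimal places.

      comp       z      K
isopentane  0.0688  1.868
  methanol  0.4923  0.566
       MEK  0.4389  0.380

liquid only

ΣzᵢKᵢ = 0.5739; Σzᵢ/Kᵢ = 2.0616.
Since ΣzᵢKᵢ < 1 the mixture is below its bubble point — single liquid phase.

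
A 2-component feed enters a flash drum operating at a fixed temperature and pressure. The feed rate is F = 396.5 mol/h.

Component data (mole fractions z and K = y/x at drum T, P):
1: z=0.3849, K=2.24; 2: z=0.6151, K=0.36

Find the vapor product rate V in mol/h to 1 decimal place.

V = 41.8 mol/h

Binary case is linear: z₁(K₁−1)(1+ψ(K₂−1)) + z₂(K₂−1)(1+ψ(K₁−1)) = 0
⇒ ψ = [z₁(K₁−1)+z₂(K₂−1)] / [−(K₁−1)(K₂−1)] = 0.08361/0.79360 = 0.1054
Then V = ψ·F = 0.1054·396.5 = 41.8 mol/h and L = F − V = 354.7 mol/h.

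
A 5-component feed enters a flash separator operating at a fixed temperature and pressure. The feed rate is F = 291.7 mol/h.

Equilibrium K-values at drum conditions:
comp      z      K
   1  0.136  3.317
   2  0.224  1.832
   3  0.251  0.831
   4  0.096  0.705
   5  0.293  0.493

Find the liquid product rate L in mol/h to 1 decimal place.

L = 146.6 mol/h

Material balance + equilibrium reduce to Σ zᵢ(Kᵢ−1)/(1+β(Kᵢ−1)) = 0.
Check two-phase: ΣzᵢKᵢ = 1.282 > 1 and Σzᵢ/Kᵢ = 1.196 > 1, so g(0) = 0.282 > 0 and g(1) = -0.196 < 0.
Newton iteration, β⁰ = 0.35:
  β = 0.350: g = 0.0611, g' = -0.445 → β = 0.487
  β = 0.487: g = 0.0041, g' = -0.392 → β = 0.498
Converged at β = 0.498.
Then V = β·F = 0.4976·291.7 = 145.1 mol/h and L = F − V = 146.6 mol/h.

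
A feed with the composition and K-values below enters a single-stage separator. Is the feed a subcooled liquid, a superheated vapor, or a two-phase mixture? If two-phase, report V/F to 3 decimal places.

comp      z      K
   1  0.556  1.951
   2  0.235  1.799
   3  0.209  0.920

ΣzᵢKᵢ = 1.700; Σzᵢ/Kᵢ = 0.643.
Since Σzᵢ/Kᵢ < 1 the mixture is above its dew point — single vapor phase.

superheated vapor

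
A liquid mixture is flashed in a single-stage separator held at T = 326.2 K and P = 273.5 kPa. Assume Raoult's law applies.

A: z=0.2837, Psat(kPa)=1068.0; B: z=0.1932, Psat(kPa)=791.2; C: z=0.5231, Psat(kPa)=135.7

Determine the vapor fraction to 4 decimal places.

ψ = 0.7311

Raoult's law: Kᵢ = Pᵢˢᵃᵗ/P = Pᵢˢᵃᵗ/273.5.
  K_A = 1068.0/273.5 = 3.904936, K_B = 791.2/273.5 = 2.892870, K_C = 135.7/273.5 = 0.496161
Rachford–Rice: g(ψ) = Σ zᵢ(Kᵢ−1)/(1+ψ(Kᵢ−1)) = 0.
Check two-phase: ΣzᵢKᵢ = 1.9263 > 1 and Σzᵢ/Kᵢ = 1.1937 > 1, so g(0) = 0.9263 > 0 and g(1) = -0.1937 < 0.
Newton iteration, ψ⁰ = 0.37:
  ψ = 0.3700: g = 0.28833, g' = -0.9962 → ψ = 0.6594
  ψ = 0.6594: g = 0.05062, g' = -0.7164 → ψ = 0.7301
  ψ = 0.7301: g = 0.00067, g' = -0.7001 → ψ = 0.7311
Converged at ψ = 0.7311.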